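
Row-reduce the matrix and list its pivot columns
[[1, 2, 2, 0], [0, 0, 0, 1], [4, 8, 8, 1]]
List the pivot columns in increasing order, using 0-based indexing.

Subtract 4 times R1 from R3.
Subtract R2 from R3.
Pivot columns are the columns containing a leading 1.

0, 3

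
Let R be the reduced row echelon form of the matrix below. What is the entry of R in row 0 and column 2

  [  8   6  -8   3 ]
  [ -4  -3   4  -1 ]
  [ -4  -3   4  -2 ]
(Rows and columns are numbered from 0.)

Multiply r1 by 1/8.
  [  1  3/4  -1  3/8 ]
  [ -4   -3   4   -1 ]
  [ -4   -3   4   -2 ]
Add 4 times r1 to r2.
  [  1  3/4  -1  3/8 ]
  [  0    0   0  1/2 ]
  [ -4   -3   4   -2 ]
Add 4 times r1 to r3.
  [ 1  3/4  -1   3/8 ]
  [ 0    0   0   1/2 ]
  [ 0    0   0  -1/2 ]
Multiply r2 by 2.
  [ 1  3/4  -1   3/8 ]
  [ 0    0   0     1 ]
  [ 0    0   0  -1/2 ]
Add 1/2 times r2 to r3.
  [ 1  3/4  -1  3/8 ]
  [ 0    0   0    1 ]
  [ 0    0   0    0 ]
Subtract 3/8 times r2 from r1.
  [ 1  3/4  -1  0 ]
  [ 0    0   0  1 ]
  [ 0    0   0  0 ]

-1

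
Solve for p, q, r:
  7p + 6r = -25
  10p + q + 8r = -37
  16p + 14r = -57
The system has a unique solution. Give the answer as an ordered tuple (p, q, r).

(-4, -1, 1/2)

Form the augmented matrix and row-reduce:
  [  7  0   6  |  -25 ]
  [ 10  1   8  |  -37 ]
  [ 16  0  14  |  -57 ]
R1 ← 1/7·R1
  [  1  0  6/7  |  -25/7 ]
  [ 10  1    8  |    -37 ]
  [ 16  0   14  |    -57 ]
R2 ← R2 − 10·R1
  [  1  0   6/7  |  -25/7 ]
  [  0  1  -4/7  |   -9/7 ]
  [ 16  0    14  |    -57 ]
R3 ← R3 − 16·R1
  [ 1  0   6/7  |  -25/7 ]
  [ 0  1  -4/7  |   -9/7 ]
  [ 0  0   2/7  |    1/7 ]
R3 ← 7/2·R3
  [ 1  0   6/7  |  -25/7 ]
  [ 0  1  -4/7  |   -9/7 ]
  [ 0  0     1  |    1/2 ]
R2 ← R2 + 4/7·R3
  [ 1  0  6/7  |  -25/7 ]
  [ 0  1    0  |     -1 ]
  [ 0  0    1  |    1/2 ]
R1 ← R1 − 6/7·R3
  [ 1  0  0  |   -4 ]
  [ 0  1  0  |   -1 ]
  [ 0  0  1  |  1/2 ]
Reading off the last column: p = -4, q = -1, r = 1/2.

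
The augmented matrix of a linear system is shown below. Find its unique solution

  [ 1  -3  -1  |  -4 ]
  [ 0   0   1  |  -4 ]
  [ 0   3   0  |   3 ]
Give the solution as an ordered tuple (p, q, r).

Swap r2 and r3.
  [ 1  -3  -1  |  -4 ]
  [ 0   3   0  |   3 ]
  [ 0   0   1  |  -4 ]
Multiply r2 by 1/3.
  [ 1  -3  -1  |  -4 ]
  [ 0   1   0  |   1 ]
  [ 0   0   1  |  -4 ]
Add r3 to r1.
  [ 1  -3  0  |  -8 ]
  [ 0   1  0  |   1 ]
  [ 0   0  1  |  -4 ]
Add 3 times r2 to r1.
  [ 1  0  0  |  -5 ]
  [ 0  1  0  |   1 ]
  [ 0  0  1  |  -4 ]
Reading off the last column: p = -5, q = 1, r = -4.

(-5, 1, -4)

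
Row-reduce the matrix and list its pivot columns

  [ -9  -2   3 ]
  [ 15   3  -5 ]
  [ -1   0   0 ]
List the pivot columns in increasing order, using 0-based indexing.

ρ1 -> -1/9·ρ1
  [  1  2/9  -1/3 ]
  [ 15    3    -5 ]
  [ -1    0     0 ]
ρ2 -> ρ2 − 15·ρ1
  [  1   2/9  -1/3 ]
  [  0  -1/3     0 ]
  [ -1     0     0 ]
ρ3 -> ρ3 + ρ1
  [ 1   2/9  -1/3 ]
  [ 0  -1/3     0 ]
  [ 0   2/9  -1/3 ]
ρ2 -> -3·ρ2
  [ 1  2/9  -1/3 ]
  [ 0    1     0 ]
  [ 0  2/9  -1/3 ]
ρ3 -> ρ3 − 2/9·ρ2
  [ 1  2/9  -1/3 ]
  [ 0    1     0 ]
  [ 0    0  -1/3 ]
ρ3 -> -3·ρ3
  [ 1  2/9  -1/3 ]
  [ 0    1     0 ]
  [ 0    0     1 ]
ρ1 -> ρ1 + 1/3·ρ3
  [ 1  2/9  0 ]
  [ 0    1  0 ]
  [ 0    0  1 ]
ρ1 -> ρ1 − 2/9·ρ2
  [ 1  0  0 ]
  [ 0  1  0 ]
  [ 0  0  1 ]
Pivot columns are the columns containing a leading 1.

0, 1, 2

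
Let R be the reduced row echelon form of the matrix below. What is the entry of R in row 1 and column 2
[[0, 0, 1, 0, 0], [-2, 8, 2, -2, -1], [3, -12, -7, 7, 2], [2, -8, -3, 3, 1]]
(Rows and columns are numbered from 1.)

R1 ↔ R2
  [ -2    8   2  -2  -1 ]
  [  0    0   1   0   0 ]
  [  3  -12  -7   7   2 ]
  [  2   -8  -3   3   1 ]
R1 := -1/2·R1
  [ 1   -4  -1  1  1/2 ]
  [ 0    0   1  0    0 ]
  [ 3  -12  -7  7    2 ]
  [ 2   -8  -3  3    1 ]
R3 := R3 − 3·R1
  [ 1  -4  -1  1  1/2 ]
  [ 0   0   1  0    0 ]
  [ 0   0  -4  4  1/2 ]
  [ 2  -8  -3  3    1 ]
R4 := R4 − 2·R1
  [ 1  -4  -1  1  1/2 ]
  [ 0   0   1  0    0 ]
  [ 0   0  -4  4  1/2 ]
  [ 0   0  -1  1    0 ]
R3 := R3 + 4·R2
  [ 1  -4  -1  1  1/2 ]
  [ 0   0   1  0    0 ]
  [ 0   0   0  4  1/2 ]
  [ 0   0  -1  1    0 ]
R4 := R4 + R2
  [ 1  -4  -1  1  1/2 ]
  [ 0   0   1  0    0 ]
  [ 0   0   0  4  1/2 ]
  [ 0   0   0  1    0 ]
R3 := 1/4·R3
  [ 1  -4  -1  1  1/2 ]
  [ 0   0   1  0    0 ]
  [ 0   0   0  1  1/8 ]
  [ 0   0   0  1    0 ]
R4 := R4 − R3
  [ 1  -4  -1  1   1/2 ]
  [ 0   0   1  0     0 ]
  [ 0   0   0  1   1/8 ]
  [ 0   0   0  0  -1/8 ]
R4 := -8·R4
  [ 1  -4  -1  1  1/2 ]
  [ 0   0   1  0    0 ]
  [ 0   0   0  1  1/8 ]
  [ 0   0   0  0    1 ]
R3 := R3 − 1/8·R4
  [ 1  -4  -1  1  1/2 ]
  [ 0   0   1  0    0 ]
  [ 0   0   0  1    0 ]
  [ 0   0   0  0    1 ]
R1 := R1 − 1/2·R4
  [ 1  -4  -1  1  0 ]
  [ 0   0   1  0  0 ]
  [ 0   0   0  1  0 ]
  [ 0   0   0  0  1 ]
R1 := R1 − R3
  [ 1  -4  -1  0  0 ]
  [ 0   0   1  0  0 ]
  [ 0   0   0  1  0 ]
  [ 0   0   0  0  1 ]
R1 := R1 + R2
  [ 1  -4  0  0  0 ]
  [ 0   0  1  0  0 ]
  [ 0   0  0  1  0 ]
  [ 0   0  0  0  1 ]

-4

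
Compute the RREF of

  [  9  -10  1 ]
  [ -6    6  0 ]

[[1, 0, -1], [0, 1, -1]]

Multiply r1 by 1/9.
  [  1  -10/9  1/9 ]
  [ -6      6    0 ]
Add 6 times r1 to r2.
  [ 1  -10/9  1/9 ]
  [ 0   -2/3  2/3 ]
Multiply r2 by -3/2.
  [ 1  -10/9  1/9 ]
  [ 0      1   -1 ]
Add 10/9 times r2 to r1.
  [ 1  0  -1 ]
  [ 0  1  -1 ]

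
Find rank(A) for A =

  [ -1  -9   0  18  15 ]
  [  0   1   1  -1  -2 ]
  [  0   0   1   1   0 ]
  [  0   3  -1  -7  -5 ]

rank = 4

r1 ← -1·r1
  [ 1  9   0  -18  -15 ]
  [ 0  1   1   -1   -2 ]
  [ 0  0   1    1    0 ]
  [ 0  3  -1   -7   -5 ]
r4 ← r4 − 3·r2
  [ 1  9   0  -18  -15 ]
  [ 0  1   1   -1   -2 ]
  [ 0  0   1    1    0 ]
  [ 0  0  -4   -4    1 ]
r4 ← r4 + 4·r3
  [ 1  9  0  -18  -15 ]
  [ 0  1  1   -1   -2 ]
  [ 0  0  1    1    0 ]
  [ 0  0  0    0    1 ]
r2 ← r2 + 2·r4
  [ 1  9  0  -18  -15 ]
  [ 0  1  1   -1    0 ]
  [ 0  0  1    1    0 ]
  [ 0  0  0    0    1 ]
r1 ← r1 + 15·r4
  [ 1  9  0  -18  0 ]
  [ 0  1  1   -1  0 ]
  [ 0  0  1    1  0 ]
  [ 0  0  0    0  1 ]
r2 ← r2 − r3
  [ 1  9  0  -18  0 ]
  [ 0  1  0   -2  0 ]
  [ 0  0  1    1  0 ]
  [ 0  0  0    0  1 ]
r1 ← r1 − 9·r2
  [ 1  0  0   0  0 ]
  [ 0  1  0  -2  0 ]
  [ 0  0  1   1  0 ]
  [ 0  0  0   0  1 ]
The reduced form has 4 nonzero rows.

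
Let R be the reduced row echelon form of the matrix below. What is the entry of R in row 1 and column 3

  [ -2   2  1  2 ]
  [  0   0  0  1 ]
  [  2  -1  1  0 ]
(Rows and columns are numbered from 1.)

R1 := -1/2·R1
  [ 1  -1  -1/2  -1 ]
  [ 0   0     0   1 ]
  [ 2  -1     1   0 ]
R3 := R3 − 2·R1
  [ 1  -1  -1/2  -1 ]
  [ 0   0     0   1 ]
  [ 0   1     2   2 ]
R2 <=> R3
  [ 1  -1  -1/2  -1 ]
  [ 0   1     2   2 ]
  [ 0   0     0   1 ]
R2 := R2 − 2·R3
  [ 1  -1  -1/2  -1 ]
  [ 0   1     2   0 ]
  [ 0   0     0   1 ]
R1 := R1 + R3
  [ 1  -1  -1/2  0 ]
  [ 0   1     2  0 ]
  [ 0   0     0  1 ]
R1 := R1 + R2
  [ 1  0  3/2  0 ]
  [ 0  1    2  0 ]
  [ 0  0    0  1 ]

3/2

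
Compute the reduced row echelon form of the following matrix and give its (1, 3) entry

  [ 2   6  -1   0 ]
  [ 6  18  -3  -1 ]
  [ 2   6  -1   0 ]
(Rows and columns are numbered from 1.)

R1 → 1/2·R1
  [ 1   3  -1/2   0 ]
  [ 6  18    -3  -1 ]
  [ 2   6    -1   0 ]
R2 → R2 − 6·R1
  [ 1  3  -1/2   0 ]
  [ 0  0     0  -1 ]
  [ 2  6    -1   0 ]
R3 → R3 − 2·R1
  [ 1  3  -1/2   0 ]
  [ 0  0     0  -1 ]
  [ 0  0     0   0 ]
R2 → -1·R2
  [ 1  3  -1/2  0 ]
  [ 0  0     0  1 ]
  [ 0  0     0  0 ]

-1/2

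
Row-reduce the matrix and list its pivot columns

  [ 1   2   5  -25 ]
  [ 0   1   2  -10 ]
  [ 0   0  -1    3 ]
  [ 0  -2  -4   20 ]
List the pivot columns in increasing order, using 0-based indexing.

0, 1, 2

Add 2 times ρ2 to ρ4.
  [ 1  2   5  -25 ]
  [ 0  1   2  -10 ]
  [ 0  0  -1    3 ]
  [ 0  0   0    0 ]
Multiply ρ3 by -1.
  [ 1  2  5  -25 ]
  [ 0  1  2  -10 ]
  [ 0  0  1   -3 ]
  [ 0  0  0    0 ]
Subtract 2 times ρ3 from ρ2.
  [ 1  2  5  -25 ]
  [ 0  1  0   -4 ]
  [ 0  0  1   -3 ]
  [ 0  0  0    0 ]
Subtract 5 times ρ3 from ρ1.
  [ 1  2  0  -10 ]
  [ 0  1  0   -4 ]
  [ 0  0  1   -3 ]
  [ 0  0  0    0 ]
Subtract 2 times ρ2 from ρ1.
  [ 1  0  0  -2 ]
  [ 0  1  0  -4 ]
  [ 0  0  1  -3 ]
  [ 0  0  0   0 ]
Pivot columns are the columns containing a leading 1.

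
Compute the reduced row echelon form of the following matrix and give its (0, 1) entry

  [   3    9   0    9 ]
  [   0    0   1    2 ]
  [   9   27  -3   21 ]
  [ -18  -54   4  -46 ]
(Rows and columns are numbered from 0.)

3

Multiply R1 by 1/3.
  [   1    3   0    3 ]
  [   0    0   1    2 ]
  [   9   27  -3   21 ]
  [ -18  -54   4  -46 ]
Subtract 9 times R1 from R3.
  [   1    3   0    3 ]
  [   0    0   1    2 ]
  [   0    0  -3   -6 ]
  [ -18  -54   4  -46 ]
Add 18 times R1 to R4.
  [ 1  3   0   3 ]
  [ 0  0   1   2 ]
  [ 0  0  -3  -6 ]
  [ 0  0   4   8 ]
Add 3 times R2 to R3.
  [ 1  3  0  3 ]
  [ 0  0  1  2 ]
  [ 0  0  0  0 ]
  [ 0  0  4  8 ]
Subtract 4 times R2 from R4.
  [ 1  3  0  3 ]
  [ 0  0  1  2 ]
  [ 0  0  0  0 ]
  [ 0  0  0  0 ]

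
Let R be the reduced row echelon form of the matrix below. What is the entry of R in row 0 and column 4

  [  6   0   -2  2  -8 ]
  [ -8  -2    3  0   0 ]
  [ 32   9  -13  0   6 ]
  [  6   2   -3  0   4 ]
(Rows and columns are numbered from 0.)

R1 -> 1/6·R1
  [  1   0  -1/3  1/3  -4/3 ]
  [ -8  -2     3    0     0 ]
  [ 32   9   -13    0     6 ]
  [  6   2    -3    0     4 ]
R2 -> R2 + 8·R1
  [  1   0  -1/3  1/3   -4/3 ]
  [  0  -2   1/3  8/3  -32/3 ]
  [ 32   9   -13    0      6 ]
  [  6   2    -3    0      4 ]
R3 -> R3 − 32·R1
  [ 1   0  -1/3    1/3   -4/3 ]
  [ 0  -2   1/3    8/3  -32/3 ]
  [ 0   9  -7/3  -32/3  146/3 ]
  [ 6   2    -3      0      4 ]
R4 -> R4 − 6·R1
  [ 1   0  -1/3    1/3   -4/3 ]
  [ 0  -2   1/3    8/3  -32/3 ]
  [ 0   9  -7/3  -32/3  146/3 ]
  [ 0   2    -1     -2     12 ]
R2 -> -1/2·R2
  [ 1  0  -1/3    1/3   -4/3 ]
  [ 0  1  -1/6   -4/3   16/3 ]
  [ 0  9  -7/3  -32/3  146/3 ]
  [ 0  2    -1     -2     12 ]
R3 -> R3 − 9·R2
  [ 1  0  -1/3   1/3  -4/3 ]
  [ 0  1  -1/6  -4/3  16/3 ]
  [ 0  0  -5/6   4/3   2/3 ]
  [ 0  2    -1    -2    12 ]
R4 -> R4 − 2·R2
  [ 1  0  -1/3   1/3  -4/3 ]
  [ 0  1  -1/6  -4/3  16/3 ]
  [ 0  0  -5/6   4/3   2/3 ]
  [ 0  0  -2/3   2/3   4/3 ]
R3 -> -6/5·R3
  [ 1  0  -1/3   1/3  -4/3 ]
  [ 0  1  -1/6  -4/3  16/3 ]
  [ 0  0     1  -8/5  -4/5 ]
  [ 0  0  -2/3   2/3   4/3 ]
R4 -> R4 + 2/3·R3
  [ 1  0  -1/3   1/3  -4/3 ]
  [ 0  1  -1/6  -4/3  16/3 ]
  [ 0  0     1  -8/5  -4/5 ]
  [ 0  0     0  -2/5   4/5 ]
R4 -> -5/2·R4
  [ 1  0  -1/3   1/3  -4/3 ]
  [ 0  1  -1/6  -4/3  16/3 ]
  [ 0  0     1  -8/5  -4/5 ]
  [ 0  0     0     1    -2 ]
R3 -> R3 + 8/5·R4
  [ 1  0  -1/3   1/3  -4/3 ]
  [ 0  1  -1/6  -4/3  16/3 ]
  [ 0  0     1     0    -4 ]
  [ 0  0     0     1    -2 ]
R2 -> R2 + 4/3·R4
  [ 1  0  -1/3  1/3  -4/3 ]
  [ 0  1  -1/6    0   8/3 ]
  [ 0  0     1    0    -4 ]
  [ 0  0     0    1    -2 ]
R1 -> R1 − 1/3·R4
  [ 1  0  -1/3  0  -2/3 ]
  [ 0  1  -1/6  0   8/3 ]
  [ 0  0     1  0    -4 ]
  [ 0  0     0  1    -2 ]
R2 -> R2 + 1/6·R3
  [ 1  0  -1/3  0  -2/3 ]
  [ 0  1     0  0     2 ]
  [ 0  0     1  0    -4 ]
  [ 0  0     0  1    -2 ]
R1 -> R1 + 1/3·R3
  [ 1  0  0  0  -2 ]
  [ 0  1  0  0   2 ]
  [ 0  0  1  0  -4 ]
  [ 0  0  0  1  -2 ]

-2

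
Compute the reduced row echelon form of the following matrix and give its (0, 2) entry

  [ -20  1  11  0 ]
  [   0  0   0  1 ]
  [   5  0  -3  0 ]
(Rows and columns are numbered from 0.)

-3/5

ρ1 -> -1/20·ρ1
  [ 1  -1/20  -11/20  0 ]
  [ 0      0       0  1 ]
  [ 5      0      -3  0 ]
ρ3 -> ρ3 − 5·ρ1
  [ 1  -1/20  -11/20  0 ]
  [ 0      0       0  1 ]
  [ 0    1/4    -1/4  0 ]
ρ2 ↔ ρ3
  [ 1  -1/20  -11/20  0 ]
  [ 0    1/4    -1/4  0 ]
  [ 0      0       0  1 ]
ρ2 -> 4·ρ2
  [ 1  -1/20  -11/20  0 ]
  [ 0      1      -1  0 ]
  [ 0      0       0  1 ]
ρ1 -> ρ1 + 1/20·ρ2
  [ 1  0  -3/5  0 ]
  [ 0  1    -1  0 ]
  [ 0  0     0  1 ]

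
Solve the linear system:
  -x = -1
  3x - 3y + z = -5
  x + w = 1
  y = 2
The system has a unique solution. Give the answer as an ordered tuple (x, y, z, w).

(1, 2, -2, 0)

Form the augmented matrix and row-reduce:
  [ -1   0  0  0  |  -1 ]
  [  3  -3  1  0  |  -5 ]
  [  1   0  0  1  |   1 ]
  [  0   1  0  0  |   2 ]
R1 -> -1·R1
  [ 1   0  0  0  |   1 ]
  [ 3  -3  1  0  |  -5 ]
  [ 1   0  0  1  |   1 ]
  [ 0   1  0  0  |   2 ]
R2 -> R2 − 3·R1
  [ 1   0  0  0  |   1 ]
  [ 0  -3  1  0  |  -8 ]
  [ 1   0  0  1  |   1 ]
  [ 0   1  0  0  |   2 ]
R3 -> R3 − R1
  [ 1   0  0  0  |   1 ]
  [ 0  -3  1  0  |  -8 ]
  [ 0   0  0  1  |   0 ]
  [ 0   1  0  0  |   2 ]
R2 -> -1/3·R2
  [ 1  0     0  0  |    1 ]
  [ 0  1  -1/3  0  |  8/3 ]
  [ 0  0     0  1  |    0 ]
  [ 0  1     0  0  |    2 ]
R4 -> R4 − R2
  [ 1  0     0  0  |     1 ]
  [ 0  1  -1/3  0  |   8/3 ]
  [ 0  0     0  1  |     0 ]
  [ 0  0   1/3  0  |  -2/3 ]
R3 ↔ R4
  [ 1  0     0  0  |     1 ]
  [ 0  1  -1/3  0  |   8/3 ]
  [ 0  0   1/3  0  |  -2/3 ]
  [ 0  0     0  1  |     0 ]
R3 -> 3·R3
  [ 1  0     0  0  |    1 ]
  [ 0  1  -1/3  0  |  8/3 ]
  [ 0  0     1  0  |   -2 ]
  [ 0  0     0  1  |    0 ]
R2 -> R2 + 1/3·R3
  [ 1  0  0  0  |   1 ]
  [ 0  1  0  0  |   2 ]
  [ 0  0  1  0  |  -2 ]
  [ 0  0  0  1  |   0 ]
Reading off the last column: x = 1, y = 2, z = -2, w = 0.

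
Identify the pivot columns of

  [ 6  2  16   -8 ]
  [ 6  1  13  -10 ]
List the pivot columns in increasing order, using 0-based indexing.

R1 ← 1/6·R1
  [ 1  1/3  8/3  -4/3 ]
  [ 6    1   13   -10 ]
R2 ← R2 − 6·R1
  [ 1  1/3  8/3  -4/3 ]
  [ 0   -1   -3    -2 ]
R2 ← -1·R2
  [ 1  1/3  8/3  -4/3 ]
  [ 0    1    3     2 ]
R1 ← R1 − 1/3·R2
  [ 1  0  5/3  -2 ]
  [ 0  1    3   2 ]
Pivot columns are the columns containing a leading 1.

0, 1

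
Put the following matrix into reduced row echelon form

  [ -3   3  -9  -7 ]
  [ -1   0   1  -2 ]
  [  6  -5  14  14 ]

[[1, 0, -1, 0], [0, 1, -4, 0], [0, 0, 0, 1]]

R1 → -1/3·R1
  [  1  -1   3  7/3 ]
  [ -1   0   1   -2 ]
  [  6  -5  14   14 ]
R2 → R2 + R1
  [ 1  -1   3  7/3 ]
  [ 0  -1   4  1/3 ]
  [ 6  -5  14   14 ]
R3 → R3 − 6·R1
  [ 1  -1   3  7/3 ]
  [ 0  -1   4  1/3 ]
  [ 0   1  -4    0 ]
R2 → -1·R2
  [ 1  -1   3   7/3 ]
  [ 0   1  -4  -1/3 ]
  [ 0   1  -4     0 ]
R3 → R3 − R2
  [ 1  -1   3   7/3 ]
  [ 0   1  -4  -1/3 ]
  [ 0   0   0   1/3 ]
R3 → 3·R3
  [ 1  -1   3   7/3 ]
  [ 0   1  -4  -1/3 ]
  [ 0   0   0     1 ]
R2 → R2 + 1/3·R3
  [ 1  -1   3  7/3 ]
  [ 0   1  -4    0 ]
  [ 0   0   0    1 ]
R1 → R1 − 7/3·R3
  [ 1  -1   3  0 ]
  [ 0   1  -4  0 ]
  [ 0   0   0  1 ]
R1 → R1 + R2
  [ 1  0  -1  0 ]
  [ 0  1  -4  0 ]
  [ 0  0   0  1 ]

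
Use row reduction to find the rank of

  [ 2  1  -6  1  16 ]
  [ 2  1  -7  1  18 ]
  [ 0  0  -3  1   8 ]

ρ1 ← 1/2·ρ1
  [ 1  1/2  -3  1/2   8 ]
  [ 2    1  -7    1  18 ]
  [ 0    0  -3    1   8 ]
ρ2 ← ρ2 − 2·ρ1
  [ 1  1/2  -3  1/2  8 ]
  [ 0    0  -1    0  2 ]
  [ 0    0  -3    1  8 ]
ρ2 ← -1·ρ2
  [ 1  1/2  -3  1/2   8 ]
  [ 0    0   1    0  -2 ]
  [ 0    0  -3    1   8 ]
ρ3 ← ρ3 + 3·ρ2
  [ 1  1/2  -3  1/2   8 ]
  [ 0    0   1    0  -2 ]
  [ 0    0   0    1   2 ]
ρ1 ← ρ1 − 1/2·ρ3
  [ 1  1/2  -3  0   7 ]
  [ 0    0   1  0  -2 ]
  [ 0    0   0  1   2 ]
ρ1 ← ρ1 + 3·ρ2
  [ 1  1/2  0  0   1 ]
  [ 0    0  1  0  -2 ]
  [ 0    0  0  1   2 ]
The reduced form has 3 nonzero rows.

rank = 3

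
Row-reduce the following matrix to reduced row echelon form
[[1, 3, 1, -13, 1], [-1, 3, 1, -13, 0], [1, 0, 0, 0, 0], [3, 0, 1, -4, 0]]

[[1, 0, 0, 0, 0], [0, 1, 0, -3, 0], [0, 0, 1, -4, 0], [0, 0, 0, 0, 1]]

r2 := r2 + r1
  [ 1  3  1  -13  1 ]
  [ 0  6  2  -26  1 ]
  [ 1  0  0    0  0 ]
  [ 3  0  1   -4  0 ]
r3 := r3 − r1
  [ 1   3   1  -13   1 ]
  [ 0   6   2  -26   1 ]
  [ 0  -3  -1   13  -1 ]
  [ 3   0   1   -4   0 ]
r4 := r4 − 3·r1
  [ 1   3   1  -13   1 ]
  [ 0   6   2  -26   1 ]
  [ 0  -3  -1   13  -1 ]
  [ 0  -9  -2   35  -3 ]
r2 := 1/6·r2
  [ 1   3    1    -13    1 ]
  [ 0   1  1/3  -13/3  1/6 ]
  [ 0  -3   -1     13   -1 ]
  [ 0  -9   -2     35   -3 ]
r3 := r3 + 3·r2
  [ 1   3    1    -13     1 ]
  [ 0   1  1/3  -13/3   1/6 ]
  [ 0   0    0      0  -1/2 ]
  [ 0  -9   -2     35    -3 ]
r4 := r4 + 9·r2
  [ 1  3    1    -13     1 ]
  [ 0  1  1/3  -13/3   1/6 ]
  [ 0  0    0      0  -1/2 ]
  [ 0  0    1     -4  -3/2 ]
r3 <-> r4
  [ 1  3    1    -13     1 ]
  [ 0  1  1/3  -13/3   1/6 ]
  [ 0  0    1     -4  -3/2 ]
  [ 0  0    0      0  -1/2 ]
r4 := -2·r4
  [ 1  3    1    -13     1 ]
  [ 0  1  1/3  -13/3   1/6 ]
  [ 0  0    1     -4  -3/2 ]
  [ 0  0    0      0     1 ]
r3 := r3 + 3/2·r4
  [ 1  3    1    -13    1 ]
  [ 0  1  1/3  -13/3  1/6 ]
  [ 0  0    1     -4    0 ]
  [ 0  0    0      0    1 ]
r2 := r2 − 1/6·r4
  [ 1  3    1    -13  1 ]
  [ 0  1  1/3  -13/3  0 ]
  [ 0  0    1     -4  0 ]
  [ 0  0    0      0  1 ]
r1 := r1 − r4
  [ 1  3    1    -13  0 ]
  [ 0  1  1/3  -13/3  0 ]
  [ 0  0    1     -4  0 ]
  [ 0  0    0      0  1 ]
r2 := r2 − 1/3·r3
  [ 1  3  1  -13  0 ]
  [ 0  1  0   -3  0 ]
  [ 0  0  1   -4  0 ]
  [ 0  0  0    0  1 ]
r1 := r1 − r3
  [ 1  3  0  -9  0 ]
  [ 0  1  0  -3  0 ]
  [ 0  0  1  -4  0 ]
  [ 0  0  0   0  1 ]
r1 := r1 − 3·r2
  [ 1  0  0   0  0 ]
  [ 0  1  0  -3  0 ]
  [ 0  0  1  -4  0 ]
  [ 0  0  0   0  1 ]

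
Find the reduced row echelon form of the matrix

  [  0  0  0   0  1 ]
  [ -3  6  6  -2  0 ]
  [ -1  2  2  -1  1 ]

Swap ρ1 and ρ2.
  [ -3  6  6  -2  0 ]
  [  0  0  0   0  1 ]
  [ -1  2  2  -1  1 ]
Multiply ρ1 by -1/3.
  [  1  -2  -2  2/3  0 ]
  [  0   0   0    0  1 ]
  [ -1   2   2   -1  1 ]
Add ρ1 to ρ3.
  [ 1  -2  -2   2/3  0 ]
  [ 0   0   0     0  1 ]
  [ 0   0   0  -1/3  1 ]
Swap ρ2 and ρ3.
  [ 1  -2  -2   2/3  0 ]
  [ 0   0   0  -1/3  1 ]
  [ 0   0   0     0  1 ]
Multiply ρ2 by -3.
  [ 1  -2  -2  2/3   0 ]
  [ 0   0   0    1  -3 ]
  [ 0   0   0    0   1 ]
Add 3 times ρ3 to ρ2.
  [ 1  -2  -2  2/3  0 ]
  [ 0   0   0    1  0 ]
  [ 0   0   0    0  1 ]
Subtract 2/3 times ρ2 from ρ1.
  [ 1  -2  -2  0  0 ]
  [ 0   0   0  1  0 ]
  [ 0   0   0  0  1 ]

[[1, -2, -2, 0, 0], [0, 0, 0, 1, 0], [0, 0, 0, 0, 1]]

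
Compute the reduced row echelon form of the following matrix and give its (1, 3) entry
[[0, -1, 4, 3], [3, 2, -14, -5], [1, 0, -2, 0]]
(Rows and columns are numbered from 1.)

ρ1 <=> ρ2
  [ 3   2  -14  -5 ]
  [ 0  -1    4   3 ]
  [ 1   0   -2   0 ]
ρ1 → 1/3·ρ1
  [ 1  2/3  -14/3  -5/3 ]
  [ 0   -1      4     3 ]
  [ 1    0     -2     0 ]
ρ3 → ρ3 − ρ1
  [ 1   2/3  -14/3  -5/3 ]
  [ 0    -1      4     3 ]
  [ 0  -2/3    8/3   5/3 ]
ρ2 → -1·ρ2
  [ 1   2/3  -14/3  -5/3 ]
  [ 0     1     -4    -3 ]
  [ 0  -2/3    8/3   5/3 ]
ρ3 → ρ3 + 2/3·ρ2
  [ 1  2/3  -14/3  -5/3 ]
  [ 0    1     -4    -3 ]
  [ 0    0      0  -1/3 ]
ρ3 → -3·ρ3
  [ 1  2/3  -14/3  -5/3 ]
  [ 0    1     -4    -3 ]
  [ 0    0      0     1 ]
ρ2 → ρ2 + 3·ρ3
  [ 1  2/3  -14/3  -5/3 ]
  [ 0    1     -4     0 ]
  [ 0    0      0     1 ]
ρ1 → ρ1 + 5/3·ρ3
  [ 1  2/3  -14/3  0 ]
  [ 0    1     -4  0 ]
  [ 0    0      0  1 ]
ρ1 → ρ1 − 2/3·ρ2
  [ 1  0  -2  0 ]
  [ 0  1  -4  0 ]
  [ 0  0   0  1 ]

-2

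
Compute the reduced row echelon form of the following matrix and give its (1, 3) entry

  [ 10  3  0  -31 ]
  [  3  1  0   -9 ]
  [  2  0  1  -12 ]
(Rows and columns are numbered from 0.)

R1 -> 1/10·R1
R2 -> R2 − 3·R1
R3 -> R3 − 2·R1
R2 -> 10·R2
R3 -> R3 + 3/5·R2
R1 -> R1 − 3/10·R2

3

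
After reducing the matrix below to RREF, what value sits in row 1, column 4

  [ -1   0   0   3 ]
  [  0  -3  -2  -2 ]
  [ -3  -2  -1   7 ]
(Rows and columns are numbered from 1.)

-3

ρ1 := -1·ρ1
  [  1   0   0  -3 ]
  [  0  -3  -2  -2 ]
  [ -3  -2  -1   7 ]
ρ3 := ρ3 + 3·ρ1
  [ 1   0   0  -3 ]
  [ 0  -3  -2  -2 ]
  [ 0  -2  -1  -2 ]
ρ2 := -1/3·ρ2
  [ 1   0    0   -3 ]
  [ 0   1  2/3  2/3 ]
  [ 0  -2   -1   -2 ]
ρ3 := ρ3 + 2·ρ2
  [ 1  0    0    -3 ]
  [ 0  1  2/3   2/3 ]
  [ 0  0  1/3  -2/3 ]
ρ3 := 3·ρ3
  [ 1  0    0   -3 ]
  [ 0  1  2/3  2/3 ]
  [ 0  0    1   -2 ]
ρ2 := ρ2 − 2/3·ρ3
  [ 1  0  0  -3 ]
  [ 0  1  0   2 ]
  [ 0  0  1  -2 ]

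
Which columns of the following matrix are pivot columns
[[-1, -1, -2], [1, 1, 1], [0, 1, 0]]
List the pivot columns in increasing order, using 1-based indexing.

R1 ← -1·R1
R2 ← R2 − R1
R2 ↔ R3
R3 ← -1·R3
R1 ← R1 − 2·R3
R1 ← R1 − R2
Pivot columns are the columns containing a leading 1.

1, 2, 3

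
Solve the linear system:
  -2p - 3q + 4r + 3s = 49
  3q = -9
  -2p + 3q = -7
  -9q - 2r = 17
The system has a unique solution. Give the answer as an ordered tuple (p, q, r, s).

(-1, -3, 5, 6)

Form the augmented matrix and row-reduce:
  [ -2  -3   4  3  |  49 ]
  [  0   3   0  0  |  -9 ]
  [ -2   3   0  0  |  -7 ]
  [  0  -9  -2  0  |  17 ]
r1 → -1/2·r1
  [  1  3/2  -2  -3/2  |  -49/2 ]
  [  0    3   0     0  |     -9 ]
  [ -2    3   0     0  |     -7 ]
  [  0   -9  -2     0  |     17 ]
r3 → r3 + 2·r1
  [ 1  3/2  -2  -3/2  |  -49/2 ]
  [ 0    3   0     0  |     -9 ]
  [ 0    6  -4    -3  |    -56 ]
  [ 0   -9  -2     0  |     17 ]
r2 → 1/3·r2
  [ 1  3/2  -2  -3/2  |  -49/2 ]
  [ 0    1   0     0  |     -3 ]
  [ 0    6  -4    -3  |    -56 ]
  [ 0   -9  -2     0  |     17 ]
r3 → r3 − 6·r2
  [ 1  3/2  -2  -3/2  |  -49/2 ]
  [ 0    1   0     0  |     -3 ]
  [ 0    0  -4    -3  |    -38 ]
  [ 0   -9  -2     0  |     17 ]
r4 → r4 + 9·r2
  [ 1  3/2  -2  -3/2  |  -49/2 ]
  [ 0    1   0     0  |     -3 ]
  [ 0    0  -4    -3  |    -38 ]
  [ 0    0  -2     0  |    -10 ]
r3 → -1/4·r3
  [ 1  3/2  -2  -3/2  |  -49/2 ]
  [ 0    1   0     0  |     -3 ]
  [ 0    0   1   3/4  |   19/2 ]
  [ 0    0  -2     0  |    -10 ]
r4 → r4 + 2·r3
  [ 1  3/2  -2  -3/2  |  -49/2 ]
  [ 0    1   0     0  |     -3 ]
  [ 0    0   1   3/4  |   19/2 ]
  [ 0    0   0   3/2  |      9 ]
r4 → 2/3·r4
  [ 1  3/2  -2  -3/2  |  -49/2 ]
  [ 0    1   0     0  |     -3 ]
  [ 0    0   1   3/4  |   19/2 ]
  [ 0    0   0     1  |      6 ]
r3 → r3 − 3/4·r4
  [ 1  3/2  -2  -3/2  |  -49/2 ]
  [ 0    1   0     0  |     -3 ]
  [ 0    0   1     0  |      5 ]
  [ 0    0   0     1  |      6 ]
r1 → r1 + 3/2·r4
  [ 1  3/2  -2  0  |  -31/2 ]
  [ 0    1   0  0  |     -3 ]
  [ 0    0   1  0  |      5 ]
  [ 0    0   0  1  |      6 ]
r1 → r1 + 2·r3
  [ 1  3/2  0  0  |  -11/2 ]
  [ 0    1  0  0  |     -3 ]
  [ 0    0  1  0  |      5 ]
  [ 0    0  0  1  |      6 ]
r1 → r1 − 3/2·r2
  [ 1  0  0  0  |  -1 ]
  [ 0  1  0  0  |  -3 ]
  [ 0  0  1  0  |   5 ]
  [ 0  0  0  1  |   6 ]
Reading off the last column: p = -1, q = -3, r = 5, s = 6.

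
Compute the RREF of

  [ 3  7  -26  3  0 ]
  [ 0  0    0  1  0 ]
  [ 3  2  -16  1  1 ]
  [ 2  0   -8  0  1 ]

Multiply R1 by 1/3.
Subtract 3 times R1 from R3.
Subtract 2 times R1 from R4.
Swap R2 and R3.
Multiply R2 by -1/5.
Add 14/3 times R2 to R4.
Add 2/15 times R3 to R4.
Multiply R4 by 15.
Add 1/5 times R4 to R2.
Subtract 2/5 times R3 from R2.
Subtract R3 from R1.
Subtract 7/3 times R2 from R1.

[[1, 0, -4, 0, 0], [0, 1, -2, 0, 0], [0, 0, 0, 1, 0], [0, 0, 0, 0, 1]]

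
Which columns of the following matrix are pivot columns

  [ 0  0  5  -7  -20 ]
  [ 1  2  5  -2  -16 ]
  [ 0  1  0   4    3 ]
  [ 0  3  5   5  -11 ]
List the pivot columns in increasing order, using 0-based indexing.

0, 1, 2

ρ1 ↔ ρ2
ρ2 ↔ ρ3
ρ4 -> ρ4 − 3·ρ2
ρ3 -> 1/5·ρ3
ρ4 -> ρ4 − 5·ρ3
ρ1 -> ρ1 − 5·ρ3
ρ1 -> ρ1 − 2·ρ2
Pivot columns are the columns containing a leading 1.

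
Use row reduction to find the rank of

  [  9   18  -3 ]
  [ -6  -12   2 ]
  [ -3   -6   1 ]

rank = 1

ρ1 ← 1/9·ρ1
ρ2 ← ρ2 + 6·ρ1
ρ3 ← ρ3 + 3·ρ1
The reduced form has 1 nonzero row.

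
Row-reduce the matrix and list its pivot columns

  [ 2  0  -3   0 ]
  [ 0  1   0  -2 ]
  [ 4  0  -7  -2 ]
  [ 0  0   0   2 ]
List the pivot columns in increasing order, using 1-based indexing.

1, 2, 3, 4

ρ1 → 1/2·ρ1
ρ3 → ρ3 − 4·ρ1
ρ3 → -1·ρ3
ρ4 → 1/2·ρ4
ρ3 → ρ3 − 2·ρ4
ρ2 → ρ2 + 2·ρ4
ρ1 → ρ1 + 3/2·ρ3
Pivot columns are the columns containing a leading 1.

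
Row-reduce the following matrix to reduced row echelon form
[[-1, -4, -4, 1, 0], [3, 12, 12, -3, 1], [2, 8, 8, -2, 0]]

Multiply ρ1 by -1.
  [ 1   4   4  -1  0 ]
  [ 3  12  12  -3  1 ]
  [ 2   8   8  -2  0 ]
Subtract 3 times ρ1 from ρ2.
  [ 1  4  4  -1  0 ]
  [ 0  0  0   0  1 ]
  [ 2  8  8  -2  0 ]
Subtract 2 times ρ1 from ρ3.
  [ 1  4  4  -1  0 ]
  [ 0  0  0   0  1 ]
  [ 0  0  0   0  0 ]

[[1, 4, 4, -1, 0], [0, 0, 0, 0, 1], [0, 0, 0, 0, 0]]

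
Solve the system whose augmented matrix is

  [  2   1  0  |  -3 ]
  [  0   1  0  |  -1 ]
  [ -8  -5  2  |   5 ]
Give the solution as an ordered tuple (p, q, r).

(-1, -1, -4)

Multiply r1 by 1/2.
  [  1  1/2  0  |  -3/2 ]
  [  0    1  0  |    -1 ]
  [ -8   -5  2  |     5 ]
Add 8 times r1 to r3.
  [ 1  1/2  0  |  -3/2 ]
  [ 0    1  0  |    -1 ]
  [ 0   -1  2  |    -7 ]
Add r2 to r3.
  [ 1  1/2  0  |  -3/2 ]
  [ 0    1  0  |    -1 ]
  [ 0    0  2  |    -8 ]
Multiply r3 by 1/2.
  [ 1  1/2  0  |  -3/2 ]
  [ 0    1  0  |    -1 ]
  [ 0    0  1  |    -4 ]
Subtract 1/2 times r2 from r1.
  [ 1  0  0  |  -1 ]
  [ 0  1  0  |  -1 ]
  [ 0  0  1  |  -4 ]
Reading off the last column: p = -1, q = -1, r = -4.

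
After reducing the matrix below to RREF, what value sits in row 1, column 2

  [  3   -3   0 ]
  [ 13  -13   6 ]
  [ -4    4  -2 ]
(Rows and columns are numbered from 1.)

ρ1 ← 1/3·ρ1
  [  1   -1   0 ]
  [ 13  -13   6 ]
  [ -4    4  -2 ]
ρ2 ← ρ2 − 13·ρ1
  [  1  -1   0 ]
  [  0   0   6 ]
  [ -4   4  -2 ]
ρ3 ← ρ3 + 4·ρ1
  [ 1  -1   0 ]
  [ 0   0   6 ]
  [ 0   0  -2 ]
ρ2 ← 1/6·ρ2
  [ 1  -1   0 ]
  [ 0   0   1 ]
  [ 0   0  -2 ]
ρ3 ← ρ3 + 2·ρ2
  [ 1  -1  0 ]
  [ 0   0  1 ]
  [ 0   0  0 ]

-1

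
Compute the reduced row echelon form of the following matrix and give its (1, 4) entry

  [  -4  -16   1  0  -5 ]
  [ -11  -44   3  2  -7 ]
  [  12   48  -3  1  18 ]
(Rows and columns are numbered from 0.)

ρ1 ← -1/4·ρ1
  [   1    4  -1/4  0  5/4 ]
  [ -11  -44     3  2   -7 ]
  [  12   48    -3  1   18 ]
ρ2 ← ρ2 + 11·ρ1
  [  1   4  -1/4  0   5/4 ]
  [  0   0   1/4  2  27/4 ]
  [ 12  48    -3  1    18 ]
ρ3 ← ρ3 − 12·ρ1
  [ 1  4  -1/4  0   5/4 ]
  [ 0  0   1/4  2  27/4 ]
  [ 0  0     0  1     3 ]
ρ2 ← 4·ρ2
  [ 1  4  -1/4  0  5/4 ]
  [ 0  0     1  8   27 ]
  [ 0  0     0  1    3 ]
ρ2 ← ρ2 − 8·ρ3
  [ 1  4  -1/4  0  5/4 ]
  [ 0  0     1  0    3 ]
  [ 0  0     0  1    3 ]
ρ1 ← ρ1 + 1/4·ρ2
  [ 1  4  0  0  2 ]
  [ 0  0  1  0  3 ]
  [ 0  0  0  1  3 ]

3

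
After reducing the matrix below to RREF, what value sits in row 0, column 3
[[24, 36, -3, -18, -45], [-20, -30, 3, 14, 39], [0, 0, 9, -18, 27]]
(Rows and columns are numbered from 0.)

ρ1 → 1/24·ρ1
  [   1  3/2  -1/8  -3/4  -15/8 ]
  [ -20  -30     3    14     39 ]
  [   0    0     9   -18     27 ]
ρ2 → ρ2 + 20·ρ1
  [ 1  3/2  -1/8  -3/4  -15/8 ]
  [ 0    0   1/2    -1    3/2 ]
  [ 0    0     9   -18     27 ]
ρ2 → 2·ρ2
  [ 1  3/2  -1/8  -3/4  -15/8 ]
  [ 0    0     1    -2      3 ]
  [ 0    0     9   -18     27 ]
ρ3 → ρ3 − 9·ρ2
  [ 1  3/2  -1/8  -3/4  -15/8 ]
  [ 0    0     1    -2      3 ]
  [ 0    0     0     0      0 ]
ρ1 → ρ1 + 1/8·ρ2
  [ 1  3/2  0  -1  -3/2 ]
  [ 0    0  1  -2     3 ]
  [ 0    0  0   0     0 ]

-1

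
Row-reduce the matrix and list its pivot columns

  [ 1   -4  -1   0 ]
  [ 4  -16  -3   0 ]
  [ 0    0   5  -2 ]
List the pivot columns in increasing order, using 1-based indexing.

1, 3, 4

R2 → R2 − 4·R1
R3 → R3 − 5·R2
R3 → -1/2·R3
R1 → R1 + R2
Pivot columns are the columns containing a leading 1.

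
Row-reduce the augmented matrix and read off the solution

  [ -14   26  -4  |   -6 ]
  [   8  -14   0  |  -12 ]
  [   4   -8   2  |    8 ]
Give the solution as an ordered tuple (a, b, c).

Multiply R1 by -1/14.
  [ 1  -13/7  2/7  |  3/7 ]
  [ 8    -14    0  |  -12 ]
  [ 4     -8    2  |    8 ]
Subtract 8 times R1 from R2.
  [ 1  -13/7    2/7  |     3/7 ]
  [ 0    6/7  -16/7  |  -108/7 ]
  [ 4     -8      2  |       8 ]
Subtract 4 times R1 from R3.
  [ 1  -13/7    2/7  |     3/7 ]
  [ 0    6/7  -16/7  |  -108/7 ]
  [ 0   -4/7    6/7  |    44/7 ]
Multiply R2 by 7/6.
  [ 1  -13/7   2/7  |   3/7 ]
  [ 0      1  -8/3  |   -18 ]
  [ 0   -4/7   6/7  |  44/7 ]
Add 4/7 times R2 to R3.
  [ 1  -13/7   2/7  |  3/7 ]
  [ 0      1  -8/3  |  -18 ]
  [ 0      0  -2/3  |   -4 ]
Multiply R3 by -3/2.
  [ 1  -13/7   2/7  |  3/7 ]
  [ 0      1  -8/3  |  -18 ]
  [ 0      0     1  |    6 ]
Add 8/3 times R3 to R2.
  [ 1  -13/7  2/7  |  3/7 ]
  [ 0      1    0  |   -2 ]
  [ 0      0    1  |    6 ]
Subtract 2/7 times R3 from R1.
  [ 1  -13/7  0  |  -9/7 ]
  [ 0      1  0  |    -2 ]
  [ 0      0  1  |     6 ]
Add 13/7 times R2 to R1.
  [ 1  0  0  |  -5 ]
  [ 0  1  0  |  -2 ]
  [ 0  0  1  |   6 ]
Reading off the last column: a = -5, b = -2, c = 6.

(-5, -2, 6)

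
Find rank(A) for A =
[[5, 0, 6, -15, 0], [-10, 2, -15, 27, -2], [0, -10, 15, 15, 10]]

r1 -> 1/5·r1
  [   1    0  6/5  -3   0 ]
  [ -10    2  -15  27  -2 ]
  [   0  -10   15  15  10 ]
r2 -> r2 + 10·r1
  [ 1    0  6/5  -3   0 ]
  [ 0    2   -3  -3  -2 ]
  [ 0  -10   15  15  10 ]
r2 -> 1/2·r2
  [ 1    0   6/5    -3   0 ]
  [ 0    1  -3/2  -3/2  -1 ]
  [ 0  -10    15    15  10 ]
r3 -> r3 + 10·r2
  [ 1  0   6/5    -3   0 ]
  [ 0  1  -3/2  -3/2  -1 ]
  [ 0  0     0     0   0 ]
The reduced form has 2 nonzero rows.

rank = 2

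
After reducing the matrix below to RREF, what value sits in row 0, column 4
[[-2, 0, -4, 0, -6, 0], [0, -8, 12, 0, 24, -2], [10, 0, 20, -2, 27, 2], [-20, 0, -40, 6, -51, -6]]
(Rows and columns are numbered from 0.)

Multiply R1 by -1/2.
  [   1   0    2   0    3   0 ]
  [   0  -8   12   0   24  -2 ]
  [  10   0   20  -2   27   2 ]
  [ -20   0  -40   6  -51  -6 ]
Subtract 10 times R1 from R3.
  [   1   0    2   0    3   0 ]
  [   0  -8   12   0   24  -2 ]
  [   0   0    0  -2   -3   2 ]
  [ -20   0  -40   6  -51  -6 ]
Add 20 times R1 to R4.
  [ 1   0   2   0   3   0 ]
  [ 0  -8  12   0  24  -2 ]
  [ 0   0   0  -2  -3   2 ]
  [ 0   0   0   6   9  -6 ]
Multiply R2 by -1/8.
  [ 1  0     2   0   3    0 ]
  [ 0  1  -3/2   0  -3  1/4 ]
  [ 0  0     0  -2  -3    2 ]
  [ 0  0     0   6   9   -6 ]
Multiply R3 by -1/2.
  [ 1  0     2  0    3    0 ]
  [ 0  1  -3/2  0   -3  1/4 ]
  [ 0  0     0  1  3/2   -1 ]
  [ 0  0     0  6    9   -6 ]
Subtract 6 times R3 from R4.
  [ 1  0     2  0    3    0 ]
  [ 0  1  -3/2  0   -3  1/4 ]
  [ 0  0     0  1  3/2   -1 ]
  [ 0  0     0  0    0    0 ]

3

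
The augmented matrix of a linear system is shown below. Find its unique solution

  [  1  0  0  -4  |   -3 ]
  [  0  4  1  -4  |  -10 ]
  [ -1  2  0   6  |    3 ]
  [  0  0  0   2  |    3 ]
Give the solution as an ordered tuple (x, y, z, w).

R3 -> R3 + R1
R2 -> 1/4·R2
R3 -> R3 − 2·R2
R3 -> -2·R3
R4 -> 1/2·R4
R3 -> R3 + 8·R4
R2 -> R2 + R4
R1 -> R1 + 4·R4
R2 -> R2 − 1/4·R3
Reading off the last column: x = 3, y = -3/2, z = 2, w = 3/2.

(3, -3/2, 2, 3/2)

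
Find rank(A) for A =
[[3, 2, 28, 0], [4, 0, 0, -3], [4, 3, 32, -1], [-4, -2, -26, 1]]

rank = 4

R1 ← 1/3·R1
  [  1  2/3  28/3   0 ]
  [  4    0     0  -3 ]
  [  4    3    32  -1 ]
  [ -4   -2   -26   1 ]
R2 ← R2 − 4·R1
  [  1   2/3    28/3   0 ]
  [  0  -8/3  -112/3  -3 ]
  [  4     3      32  -1 ]
  [ -4    -2     -26   1 ]
R3 ← R3 − 4·R1
  [  1   2/3    28/3   0 ]
  [  0  -8/3  -112/3  -3 ]
  [  0   1/3   -16/3  -1 ]
  [ -4    -2     -26   1 ]
R4 ← R4 + 4·R1
  [ 1   2/3    28/3   0 ]
  [ 0  -8/3  -112/3  -3 ]
  [ 0   1/3   -16/3  -1 ]
  [ 0   2/3    34/3   1 ]
R2 ← -3/8·R2
  [ 1  2/3   28/3    0 ]
  [ 0    1     14  9/8 ]
  [ 0  1/3  -16/3   -1 ]
  [ 0  2/3   34/3    1 ]
R3 ← R3 − 1/3·R2
  [ 1  2/3  28/3      0 ]
  [ 0    1    14    9/8 ]
  [ 0    0   -10  -11/8 ]
  [ 0  2/3  34/3      1 ]
R4 ← R4 − 2/3·R2
  [ 1  2/3  28/3      0 ]
  [ 0    1    14    9/8 ]
  [ 0    0   -10  -11/8 ]
  [ 0    0     2    1/4 ]
R3 ← -1/10·R3
  [ 1  2/3  28/3      0 ]
  [ 0    1    14    9/8 ]
  [ 0    0     1  11/80 ]
  [ 0    0     2    1/4 ]
R4 ← R4 − 2·R3
  [ 1  2/3  28/3      0 ]
  [ 0    1    14    9/8 ]
  [ 0    0     1  11/80 ]
  [ 0    0     0  -1/40 ]
R4 ← -40·R4
  [ 1  2/3  28/3      0 ]
  [ 0    1    14    9/8 ]
  [ 0    0     1  11/80 ]
  [ 0    0     0      1 ]
R3 ← R3 − 11/80·R4
  [ 1  2/3  28/3    0 ]
  [ 0    1    14  9/8 ]
  [ 0    0     1    0 ]
  [ 0    0     0    1 ]
R2 ← R2 − 9/8·R4
  [ 1  2/3  28/3  0 ]
  [ 0    1    14  0 ]
  [ 0    0     1  0 ]
  [ 0    0     0  1 ]
R2 ← R2 − 14·R3
  [ 1  2/3  28/3  0 ]
  [ 0    1     0  0 ]
  [ 0    0     1  0 ]
  [ 0    0     0  1 ]
R1 ← R1 − 28/3·R3
  [ 1  2/3  0  0 ]
  [ 0    1  0  0 ]
  [ 0    0  1  0 ]
  [ 0    0  0  1 ]
R1 ← R1 − 2/3·R2
  [ 1  0  0  0 ]
  [ 0  1  0  0 ]
  [ 0  0  1  0 ]
  [ 0  0  0  1 ]
The reduced form has 4 nonzero rows.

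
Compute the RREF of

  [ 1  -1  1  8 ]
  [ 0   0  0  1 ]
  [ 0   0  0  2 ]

[[1, -1, 1, 0], [0, 0, 0, 1], [0, 0, 0, 0]]

R3 ← R3 − 2·R2
  [ 1  -1  1  8 ]
  [ 0   0  0  1 ]
  [ 0   0  0  0 ]
R1 ← R1 − 8·R2
  [ 1  -1  1  0 ]
  [ 0   0  0  1 ]
  [ 0   0  0  0 ]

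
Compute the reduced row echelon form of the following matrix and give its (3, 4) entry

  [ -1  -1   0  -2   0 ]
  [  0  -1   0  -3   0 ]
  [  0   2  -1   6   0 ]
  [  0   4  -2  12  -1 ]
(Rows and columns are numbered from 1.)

ρ1 -> -1·ρ1
ρ2 -> -1·ρ2
ρ3 -> ρ3 − 2·ρ2
ρ4 -> ρ4 − 4·ρ2
ρ3 -> -1·ρ3
ρ4 -> ρ4 + 2·ρ3
ρ4 -> -1·ρ4
ρ1 -> ρ1 − ρ2

0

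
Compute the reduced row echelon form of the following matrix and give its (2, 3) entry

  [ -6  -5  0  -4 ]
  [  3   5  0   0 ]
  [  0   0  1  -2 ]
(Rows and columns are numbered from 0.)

R1 → -1/6·R1
  [ 1  5/6  0  2/3 ]
  [ 3    5  0    0 ]
  [ 0    0  1   -2 ]
R2 → R2 − 3·R1
  [ 1  5/6  0  2/3 ]
  [ 0  5/2  0   -2 ]
  [ 0    0  1   -2 ]
R2 → 2/5·R2
  [ 1  5/6  0   2/3 ]
  [ 0    1  0  -4/5 ]
  [ 0    0  1    -2 ]
R1 → R1 − 5/6·R2
  [ 1  0  0   4/3 ]
  [ 0  1  0  -4/5 ]
  [ 0  0  1    -2 ]

-2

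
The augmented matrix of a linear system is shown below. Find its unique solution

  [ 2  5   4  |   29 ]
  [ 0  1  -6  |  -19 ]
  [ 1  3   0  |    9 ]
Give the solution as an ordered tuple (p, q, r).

R1 -> 1/2·R1
R3 -> R3 − R1
R3 -> R3 − 1/2·R2
R2 -> R2 + 6·R3
R1 -> R1 − 2·R3
R1 -> R1 − 5/2·R2
Reading off the last column: p = -6, q = 5, r = 4.

(-6, 5, 4)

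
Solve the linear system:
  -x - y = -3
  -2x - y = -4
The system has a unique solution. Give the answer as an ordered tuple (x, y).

(1, 2)

Form the augmented matrix and row-reduce:
  [ -1  -1  |  -3 ]
  [ -2  -1  |  -4 ]
ρ1 := -1·ρ1
  [  1   1  |   3 ]
  [ -2  -1  |  -4 ]
ρ2 := ρ2 + 2·ρ1
  [ 1  1  |  3 ]
  [ 0  1  |  2 ]
ρ1 := ρ1 − ρ2
  [ 1  0  |  1 ]
  [ 0  1  |  2 ]
Reading off the last column: x = 1, y = 2.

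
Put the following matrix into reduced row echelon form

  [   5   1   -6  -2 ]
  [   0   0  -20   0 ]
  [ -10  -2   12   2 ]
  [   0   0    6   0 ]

Multiply R1 by 1/5.
Add 10 times R1 to R3.
Multiply R2 by -1/20.
Subtract 6 times R2 from R4.
Multiply R3 by -1/2.
Add 2/5 times R3 to R1.
Add 6/5 times R2 to R1.

[[1, 1/5, 0, 0], [0, 0, 1, 0], [0, 0, 0, 1], [0, 0, 0, 0]]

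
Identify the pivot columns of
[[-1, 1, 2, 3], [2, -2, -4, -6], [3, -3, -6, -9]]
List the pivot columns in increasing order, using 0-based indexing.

0

R1 := -1·R1
  [ 1  -1  -2  -3 ]
  [ 2  -2  -4  -6 ]
  [ 3  -3  -6  -9 ]
R2 := R2 − 2·R1
  [ 1  -1  -2  -3 ]
  [ 0   0   0   0 ]
  [ 3  -3  -6  -9 ]
R3 := R3 − 3·R1
  [ 1  -1  -2  -3 ]
  [ 0   0   0   0 ]
  [ 0   0   0   0 ]
Pivot columns are the columns containing a leading 1.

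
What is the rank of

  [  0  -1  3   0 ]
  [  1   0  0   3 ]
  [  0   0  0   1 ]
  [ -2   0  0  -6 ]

rank = 3

Swap ρ1 and ρ2.
  [  1   0  0   3 ]
  [  0  -1  3   0 ]
  [  0   0  0   1 ]
  [ -2   0  0  -6 ]
Add 2 times ρ1 to ρ4.
  [ 1   0  0  3 ]
  [ 0  -1  3  0 ]
  [ 0   0  0  1 ]
  [ 0   0  0  0 ]
Multiply ρ2 by -1.
  [ 1  0   0  3 ]
  [ 0  1  -3  0 ]
  [ 0  0   0  1 ]
  [ 0  0   0  0 ]
Subtract 3 times ρ3 from ρ1.
  [ 1  0   0  0 ]
  [ 0  1  -3  0 ]
  [ 0  0   0  1 ]
  [ 0  0   0  0 ]
The reduced form has 3 nonzero rows.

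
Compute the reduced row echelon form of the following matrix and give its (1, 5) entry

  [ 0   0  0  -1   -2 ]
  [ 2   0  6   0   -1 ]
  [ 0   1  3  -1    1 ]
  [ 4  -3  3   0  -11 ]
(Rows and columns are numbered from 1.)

Swap R1 and R2.
  [ 2   0  6   0   -1 ]
  [ 0   0  0  -1   -2 ]
  [ 0   1  3  -1    1 ]
  [ 4  -3  3   0  -11 ]
Multiply R1 by 1/2.
  [ 1   0  3   0  -1/2 ]
  [ 0   0  0  -1    -2 ]
  [ 0   1  3  -1     1 ]
  [ 4  -3  3   0   -11 ]
Subtract 4 times R1 from R4.
  [ 1   0   3   0  -1/2 ]
  [ 0   0   0  -1    -2 ]
  [ 0   1   3  -1     1 ]
  [ 0  -3  -9   0    -9 ]
Swap R2 and R3.
  [ 1   0   3   0  -1/2 ]
  [ 0   1   3  -1     1 ]
  [ 0   0   0  -1    -2 ]
  [ 0  -3  -9   0    -9 ]
Add 3 times R2 to R4.
  [ 1  0  3   0  -1/2 ]
  [ 0  1  3  -1     1 ]
  [ 0  0  0  -1    -2 ]
  [ 0  0  0  -3    -6 ]
Multiply R3 by -1.
  [ 1  0  3   0  -1/2 ]
  [ 0  1  3  -1     1 ]
  [ 0  0  0   1     2 ]
  [ 0  0  0  -3    -6 ]
Add 3 times R3 to R4.
  [ 1  0  3   0  -1/2 ]
  [ 0  1  3  -1     1 ]
  [ 0  0  0   1     2 ]
  [ 0  0  0   0     0 ]
Add R3 to R2.
  [ 1  0  3  0  -1/2 ]
  [ 0  1  3  0     3 ]
  [ 0  0  0  1     2 ]
  [ 0  0  0  0     0 ]

-1/2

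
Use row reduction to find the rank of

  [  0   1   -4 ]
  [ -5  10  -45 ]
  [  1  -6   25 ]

ρ1 ↔ ρ2
  [ -5  10  -45 ]
  [  0   1   -4 ]
  [  1  -6   25 ]
ρ1 -> -1/5·ρ1
  [ 1  -2   9 ]
  [ 0   1  -4 ]
  [ 1  -6  25 ]
ρ3 -> ρ3 − ρ1
  [ 1  -2   9 ]
  [ 0   1  -4 ]
  [ 0  -4  16 ]
ρ3 -> ρ3 + 4·ρ2
  [ 1  -2   9 ]
  [ 0   1  -4 ]
  [ 0   0   0 ]
ρ1 -> ρ1 + 2·ρ2
  [ 1  0   1 ]
  [ 0  1  -4 ]
  [ 0  0   0 ]
The reduced form has 2 nonzero rows.

rank = 2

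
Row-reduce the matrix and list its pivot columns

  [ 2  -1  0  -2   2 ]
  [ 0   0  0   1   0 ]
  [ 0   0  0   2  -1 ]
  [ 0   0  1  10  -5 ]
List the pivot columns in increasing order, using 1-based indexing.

R1 → 1/2·R1
  [ 1  -1/2  0  -1   1 ]
  [ 0     0  0   1   0 ]
  [ 0     0  0   2  -1 ]
  [ 0     0  1  10  -5 ]
R2 ↔ R4
  [ 1  -1/2  0  -1   1 ]
  [ 0     0  1  10  -5 ]
  [ 0     0  0   2  -1 ]
  [ 0     0  0   1   0 ]
R3 → 1/2·R3
  [ 1  -1/2  0  -1     1 ]
  [ 0     0  1  10    -5 ]
  [ 0     0  0   1  -1/2 ]
  [ 0     0  0   1     0 ]
R4 → R4 − R3
  [ 1  -1/2  0  -1     1 ]
  [ 0     0  1  10    -5 ]
  [ 0     0  0   1  -1/2 ]
  [ 0     0  0   0   1/2 ]
R4 → 2·R4
  [ 1  -1/2  0  -1     1 ]
  [ 0     0  1  10    -5 ]
  [ 0     0  0   1  -1/2 ]
  [ 0     0  0   0     1 ]
R3 → R3 + 1/2·R4
  [ 1  -1/2  0  -1   1 ]
  [ 0     0  1  10  -5 ]
  [ 0     0  0   1   0 ]
  [ 0     0  0   0   1 ]
R2 → R2 + 5·R4
  [ 1  -1/2  0  -1  1 ]
  [ 0     0  1  10  0 ]
  [ 0     0  0   1  0 ]
  [ 0     0  0   0  1 ]
R1 → R1 − R4
  [ 1  -1/2  0  -1  0 ]
  [ 0     0  1  10  0 ]
  [ 0     0  0   1  0 ]
  [ 0     0  0   0  1 ]
R2 → R2 − 10·R3
  [ 1  -1/2  0  -1  0 ]
  [ 0     0  1   0  0 ]
  [ 0     0  0   1  0 ]
  [ 0     0  0   0  1 ]
R1 → R1 + R3
  [ 1  -1/2  0  0  0 ]
  [ 0     0  1  0  0 ]
  [ 0     0  0  1  0 ]
  [ 0     0  0  0  1 ]
Pivot columns are the columns containing a leading 1.

1, 3, 4, 5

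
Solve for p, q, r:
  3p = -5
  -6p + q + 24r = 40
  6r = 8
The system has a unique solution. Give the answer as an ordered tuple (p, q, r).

Form the augmented matrix and row-reduce:
  [  3  0   0  |  -5 ]
  [ -6  1  24  |  40 ]
  [  0  0   6  |   8 ]
R1 ← 1/3·R1
  [  1  0   0  |  -5/3 ]
  [ -6  1  24  |    40 ]
  [  0  0   6  |     8 ]
R2 ← R2 + 6·R1
  [ 1  0   0  |  -5/3 ]
  [ 0  1  24  |    30 ]
  [ 0  0   6  |     8 ]
R3 ← 1/6·R3
  [ 1  0   0  |  -5/3 ]
  [ 0  1  24  |    30 ]
  [ 0  0   1  |   4/3 ]
R2 ← R2 − 24·R3
  [ 1  0  0  |  -5/3 ]
  [ 0  1  0  |    -2 ]
  [ 0  0  1  |   4/3 ]
Reading off the last column: p = -5/3, q = -2, r = 4/3.

(-5/3, -2, 4/3)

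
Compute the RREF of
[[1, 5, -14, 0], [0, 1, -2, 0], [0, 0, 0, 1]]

r1 → r1 − 5·r2
  [ 1  0  -4  0 ]
  [ 0  1  -2  0 ]
  [ 0  0   0  1 ]

[[1, 0, -4, 0], [0, 1, -2, 0], [0, 0, 0, 1]]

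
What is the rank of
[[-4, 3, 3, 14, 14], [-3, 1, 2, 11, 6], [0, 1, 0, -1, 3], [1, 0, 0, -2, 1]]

rank = 3

Multiply r1 by -1/4.
Add 3 times r1 to r2.
Subtract r1 from r4.
Multiply r2 by -4/5.
Subtract r2 from r3.
Subtract 3/4 times r2 from r4.
Multiply r3 by -5.
Subtract 3/5 times r3 from r4.
Subtract 1/5 times r3 from r2.
Add 3/4 times r3 to r1.
Add 3/4 times r2 to r1.
The reduced form has 3 nonzero rows.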